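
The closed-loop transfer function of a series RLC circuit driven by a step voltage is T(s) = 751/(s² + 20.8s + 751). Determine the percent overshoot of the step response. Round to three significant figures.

%OS ≈ 27.6%

ω_n = √751 = 27.4 rad/s; ζ = 20.8/(2·27.4) = 0.380.
Overshoot: exp(−π·0.380/√(1−0.380²)) = 0.276, i.e. 27.6%.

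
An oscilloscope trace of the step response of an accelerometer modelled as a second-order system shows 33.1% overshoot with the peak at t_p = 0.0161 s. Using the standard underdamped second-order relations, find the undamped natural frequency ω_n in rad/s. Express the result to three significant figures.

ω_n ≈ 207 rad/s

The overshoot fixes ζ = −ln(OS)/√(π²+ln²(OS)) = 0.332.
From t_p = π/ω_d, ω_d = π/0.0161 = 195 rad/s, so ω_n = ω_d/√(1−ζ²) = 207 rad/s.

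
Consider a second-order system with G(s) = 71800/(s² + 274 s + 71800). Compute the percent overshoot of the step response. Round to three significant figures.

%OS ≈ 15.4%

Matching coefficients with s² + 2ζω_n s + ω_n² gives ω_n² = 71800 ⇒ ω_n = 268 rad/s, and ζ = 274/(2ω_n) = 0.511.
%OS = 100 e^{−πζ/√(1−ζ²)} with ζ = 0.511 gives 15.4%.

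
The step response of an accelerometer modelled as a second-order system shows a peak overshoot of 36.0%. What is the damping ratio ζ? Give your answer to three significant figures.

ζ = −ln(OS)/√(π² + (ln OS)²). With OS = 0.360, ln OS = −1.022 and ζ = 1.022/3.304 = 0.309.

ζ ≈ 0.309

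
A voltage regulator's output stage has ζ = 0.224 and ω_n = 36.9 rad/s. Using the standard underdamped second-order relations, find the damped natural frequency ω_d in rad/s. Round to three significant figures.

ω_d = ω_n√(1−ζ²) = 36.9·√0.950 = 36.0 rad/s.

ω_d ≈ 36.0 rad/s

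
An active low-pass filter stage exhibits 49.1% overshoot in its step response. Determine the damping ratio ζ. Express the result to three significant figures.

ζ ≈ 0.221

From %OS = 100·exp(−πζ/√(1−ζ²)), invert to get ζ = −ln(OS)/√(π² + ln²(OS)) with OS = 0.491.
−ln 0.491 = 0.7113, so ζ = 0.7113/√(π² + 0.5060) = 0.221.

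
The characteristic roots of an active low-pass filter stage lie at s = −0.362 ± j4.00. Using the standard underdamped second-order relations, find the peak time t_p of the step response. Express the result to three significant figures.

t_p ≈ 0.785 s

t_p = π/ω_d with ω_d = 4.00 (the imaginary part), so t_p = 0.785 s.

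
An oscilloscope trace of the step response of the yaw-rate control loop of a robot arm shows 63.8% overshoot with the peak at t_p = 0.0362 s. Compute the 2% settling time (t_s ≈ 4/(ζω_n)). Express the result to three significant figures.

ζ from %OS: ζ = |ln 0.638|/√(π²+ln²0.638) = 0.142.
t_p = π/ω_d ⇒ ω_d = 86.8 rad/s; then ω_n = ω_d/√(1−ζ²) = 87.7 rad/s.
t_s ≈ 4/(ζω_n) = 4/(0.142·87.7) = 0.322 s.

t_s ≈ 0.322 s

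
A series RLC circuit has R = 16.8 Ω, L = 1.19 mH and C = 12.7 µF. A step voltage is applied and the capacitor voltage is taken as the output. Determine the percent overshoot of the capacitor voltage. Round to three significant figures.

%OS ≈ 0.415%

For a series RLC circuit (capacitor voltage as output), ω_n = 1/√(LC) = 1/√(1.19 mH · 12.7 µF) = 8130 rad/s.
ζ = (R/2)·√(C/L) = (16.8/2)·√(12.7 µF/1.19 mH) = 0.868.
%OS = 100·exp(−πζ/√(1−ζ²)) = 0.415%.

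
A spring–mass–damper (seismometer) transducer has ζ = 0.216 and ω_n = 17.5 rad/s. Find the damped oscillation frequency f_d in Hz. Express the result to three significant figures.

ω_d = ω_n√(1−ζ²) = 17.5·√0.953 = 17.1 rad/s.
f_d = ω_d/(2π) = 2.72 Hz.

f_d ≈ 2.72 Hz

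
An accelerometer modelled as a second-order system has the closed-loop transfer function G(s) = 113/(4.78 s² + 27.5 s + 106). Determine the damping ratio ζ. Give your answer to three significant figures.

ζ ≈ 0.611

Dividing through by 4.78: denominator becomes s² + 5.753 s + 22.18.
So ω_n = √22.18 = 4.71 rad/s and ζ = 5.753/(2·4.71) = 0.611.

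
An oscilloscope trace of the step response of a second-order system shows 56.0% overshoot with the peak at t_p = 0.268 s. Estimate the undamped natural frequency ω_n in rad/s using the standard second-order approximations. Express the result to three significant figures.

ζ from %OS: ζ = |ln 0.560|/√(π²+ln²0.560) = 0.181.
t_p = π/ω_d ⇒ ω_d = 11.7 rad/s; then ω_n = ω_d/√(1−ζ²) = 11.9 rad/s.

ω_n ≈ 11.9 rad/s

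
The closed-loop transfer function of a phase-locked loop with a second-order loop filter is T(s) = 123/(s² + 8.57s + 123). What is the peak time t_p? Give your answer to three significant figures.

ω_n = √123 = 11.1 rad/s; ζ = 8.57/(2·11.1) = 0.386.
The damped frequency ω_d = ω_n√(1−ζ²) = 10.2 rad/s. Then t_p = π/ω_d = 0.307 s.

t_p ≈ 0.307 s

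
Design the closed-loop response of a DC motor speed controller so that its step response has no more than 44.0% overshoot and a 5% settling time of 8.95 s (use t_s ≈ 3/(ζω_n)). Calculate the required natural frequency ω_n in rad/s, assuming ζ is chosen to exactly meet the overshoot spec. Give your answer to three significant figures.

Inverting the overshoot relation: ζ = |ln 0.440|/√(π² + ln²0.440) = 0.253.
From t_s ≈ 3/(ζω_n): ω_n = 3/(ζ·t_s) = 3/(0.253·8.95) = 1.33 rad/s.

ω_n ≈ 1.33 rad/s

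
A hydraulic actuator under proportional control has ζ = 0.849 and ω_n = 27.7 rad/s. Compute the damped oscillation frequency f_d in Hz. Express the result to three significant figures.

ω_d = ω_n√(1−ζ²) = 27.7·√0.279 = 14.6 rad/s.
f_d = ω_d/(2π) = 2.33 Hz.

f_d ≈ 2.33 Hz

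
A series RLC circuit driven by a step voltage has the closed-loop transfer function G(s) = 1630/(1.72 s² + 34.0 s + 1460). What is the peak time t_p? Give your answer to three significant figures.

Dividing through by 1.72: denominator becomes s² + 19.77 s + 848.8.
So ω_n = √848.8 = 29.1 rad/s and ζ = 19.77/(2·29.1) = 0.339.
ω_d = ω_n√(1−ζ²) = 27.4 rad/s. t_p = π/ω_d = 0.115 s.

t_p ≈ 0.115 s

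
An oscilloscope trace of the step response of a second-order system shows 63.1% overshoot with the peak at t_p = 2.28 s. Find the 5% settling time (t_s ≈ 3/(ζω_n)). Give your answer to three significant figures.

From the overshoot, ζ = −ln(OS)/√(π²+ln²(OS)) = 0.145.
From t_p = π/ω_d, ω_d = π/2.28 = 1.38 rad/s, so ω_n = ω_d/√(1−ζ²) = 1.39 rad/s.
t_s ≈ 3/(ζω_n) = 3/(0.145·1.39) = 14.9 s.

t_s ≈ 14.9 s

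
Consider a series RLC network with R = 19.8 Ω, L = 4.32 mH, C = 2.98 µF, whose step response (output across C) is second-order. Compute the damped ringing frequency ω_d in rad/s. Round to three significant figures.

For a series RLC circuit (capacitor voltage as output), ω_n = 1/√(LC) = 1/√(4.32 mH · 2.98 µF) = 8810 rad/s.
ζ = (R/2)·√(C/L) = (19.8/2)·√(2.98 µF/4.32 mH) = 0.260.
ω_d = 8810·√(1 − 0.260²) = 8510 rad/s.

ω_d ≈ 8510 rad/s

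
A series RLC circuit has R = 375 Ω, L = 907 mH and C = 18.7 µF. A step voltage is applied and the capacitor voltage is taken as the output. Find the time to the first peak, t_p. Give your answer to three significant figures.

t_p ≈ 0.0247 s

For a series RLC circuit (capacitor voltage as output), ω_n = 1/√(LC) = 1/√(907 mH · 18.7 µF) = 243 rad/s.
ζ = (R/2)·√(C/L) = (375/2)·√(18.7 µF/907 mH) = 0.851.
The damped frequency ω_d = ω_n√(1−ζ²) = 127 rad/s. t_p = π/ω_d = 0.0247 s.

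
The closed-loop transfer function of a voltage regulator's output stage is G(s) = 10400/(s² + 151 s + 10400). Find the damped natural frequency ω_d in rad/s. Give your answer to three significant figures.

ω_d ≈ 68.6 rad/s

ω_n = √10400 = 102 rad/s; ζ = 151/(2·102) = 0.740.
ω_d = ω_n√(1−ζ²) = 68.6 rad/s.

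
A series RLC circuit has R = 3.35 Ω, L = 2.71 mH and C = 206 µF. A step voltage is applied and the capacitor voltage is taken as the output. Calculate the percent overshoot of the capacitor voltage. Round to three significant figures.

For a series RLC circuit (capacitor voltage as output), ω_n = 1/√(LC) = 1/√(2.71 mH · 206 µF) = 1340 rad/s.
ζ = (R/2)·√(C/L) = (3.35/2)·√(206 µF/2.71 mH) = 0.462.
%OS = 100·exp(−πζ/√(1−ζ²)) = 19.5%.

%OS ≈ 19.5%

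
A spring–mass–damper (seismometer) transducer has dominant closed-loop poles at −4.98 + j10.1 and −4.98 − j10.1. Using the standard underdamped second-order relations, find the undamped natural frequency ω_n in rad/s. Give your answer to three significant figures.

ω_n ≈ 11.3 rad/s

With σ = 4.98, ω_d = 10.1: ω_n = √(σ²+ω_d²) = 11.3 rad/s, ζ = σ/ω_n = 0.442.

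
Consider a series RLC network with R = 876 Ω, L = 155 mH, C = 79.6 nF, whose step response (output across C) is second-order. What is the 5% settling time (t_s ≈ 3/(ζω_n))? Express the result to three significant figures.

t_s ≈ 0.00106 s

For a series RLC circuit (capacitor voltage as output), ω_n = 1/√(LC) = 1/√(155 mH · 79.6 nF) = 9000 rad/s.
ζ = (R/2)·√(C/L) = (876/2)·√(79.6 nF/155 mH) = 0.314.
t_s ≈ 3/(ζω_n) = 0.00106 s.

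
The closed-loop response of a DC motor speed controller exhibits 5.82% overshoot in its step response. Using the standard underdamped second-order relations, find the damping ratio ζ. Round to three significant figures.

ζ = −ln(OS)/√(π² + (ln OS)²). With OS = 0.0582, ln OS = −2.844 and ζ = 2.844/4.238 = 0.671.

ζ ≈ 0.671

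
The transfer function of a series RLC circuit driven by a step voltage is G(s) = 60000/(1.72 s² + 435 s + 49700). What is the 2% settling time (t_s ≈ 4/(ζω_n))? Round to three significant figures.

t_s ≈ 0.0316 s

Dividing through by 1.72: denominator becomes s² + 252.9 s + 28900.
So ω_n = √28900 = 170 rad/s and ζ = 252.9/(2·170) = 0.744.
t_s ≈ 4/(ζω_n) = 0.0316 s.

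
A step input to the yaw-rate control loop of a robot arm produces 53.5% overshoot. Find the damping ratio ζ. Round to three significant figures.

ζ ≈ 0.195

From %OS = 100·exp(−πζ/√(1−ζ²)), invert to get ζ = −ln(OS)/√(π² + ln²(OS)) with OS = 0.535.
−ln 0.535 = 0.6255, so ζ = 0.6255/√(π² + 0.3912) = 0.195.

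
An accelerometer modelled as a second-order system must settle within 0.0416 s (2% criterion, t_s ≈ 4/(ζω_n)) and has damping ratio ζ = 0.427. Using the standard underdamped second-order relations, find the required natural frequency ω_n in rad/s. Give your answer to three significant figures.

ω_n ≈ 225 rad/s

Rearranging t_s ≈ 4/(ζω_n) gives ω_n = 4/(ζ·t_s) = 4/(0.427 × 0.0416) = 225 rad/s.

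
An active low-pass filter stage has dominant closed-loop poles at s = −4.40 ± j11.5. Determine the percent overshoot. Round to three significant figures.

|pole| = ω_n = √(4.40² + 11.5²) = 12.3 rad/s; ζ = cos θ = σ/ω_n = 0.357.
%OS = 100 e^{−πζ/√(1−ζ²)} with ζ = 0.357 gives 30.1%.

%OS ≈ 30.1%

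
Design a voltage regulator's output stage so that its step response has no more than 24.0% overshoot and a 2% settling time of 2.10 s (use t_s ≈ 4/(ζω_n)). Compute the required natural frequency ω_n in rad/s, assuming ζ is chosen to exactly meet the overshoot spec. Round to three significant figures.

ω_n ≈ 4.61 rad/s

Inverting the overshoot relation: ζ = |ln 0.240|/√(π² + ln²0.240) = 0.414.
From t_s ≈ 4/(ζω_n): ω_n = 4/(ζ·t_s) = 4/(0.414·2.10) = 4.61 rad/s.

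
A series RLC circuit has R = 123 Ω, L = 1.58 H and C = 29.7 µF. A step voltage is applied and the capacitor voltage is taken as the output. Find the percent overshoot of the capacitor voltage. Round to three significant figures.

%OS ≈ 41.9%

For a series RLC circuit (capacitor voltage as output), ω_n = 1/√(LC) = 1/√(1.58 H · 29.7 µF) = 146 rad/s.
ζ = (R/2)·√(C/L) = (123/2)·√(29.7 µF/1.58 H) = 0.267.
%OS = 100·exp(−πζ/√(1−ζ²)) = 41.9%.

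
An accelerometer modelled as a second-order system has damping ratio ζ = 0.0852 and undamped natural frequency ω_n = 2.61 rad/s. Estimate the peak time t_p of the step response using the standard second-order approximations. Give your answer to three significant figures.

The damped frequency is ω_d = ω_n√(1−ζ²) = 2.61·√(1−0.00726) = 2.60 rad/s.
Peak time t_p = π/ω_d = π/2.60 = 1.21 s.

t_p ≈ 1.21 s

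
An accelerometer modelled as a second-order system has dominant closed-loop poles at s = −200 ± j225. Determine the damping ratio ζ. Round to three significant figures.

With σ = 200, ω_d = 225: ω_n = √(σ²+ω_d²) = 301 rad/s, ζ = σ/ω_n = 0.664.

ζ ≈ 0.664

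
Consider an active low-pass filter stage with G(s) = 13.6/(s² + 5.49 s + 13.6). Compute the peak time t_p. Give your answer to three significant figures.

t_p ≈ 1.28 s

ω_n = √13.6 = 3.69 rad/s; ζ = 5.49/(2·3.69) = 0.744.
The damped frequency ω_d = ω_n√(1−ζ²) = 2.46 rad/s. Then t_p = π/ω_d = 1.28 s.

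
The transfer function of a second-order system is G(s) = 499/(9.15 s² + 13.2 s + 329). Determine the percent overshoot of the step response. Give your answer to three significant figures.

Dividing through by 9.15: denominator becomes s² + 1.443 s + 35.96.
So ω_n = √35.96 = 6.00 rad/s and ζ = 1.443/(2·6.00) = 0.120.
%OS = 100·exp(−πζ/√(1−ζ²)) = 68.3%.

%OS ≈ 68.3%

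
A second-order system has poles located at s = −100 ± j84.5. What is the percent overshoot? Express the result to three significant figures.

|pole| = ω_n = √(100² + 84.5²) = 131 rad/s; ζ = cos θ = σ/ω_n = 0.764.
%OS = 100·exp(−πζ/√(1−ζ²)) = 2.43%.

%OS ≈ 2.43%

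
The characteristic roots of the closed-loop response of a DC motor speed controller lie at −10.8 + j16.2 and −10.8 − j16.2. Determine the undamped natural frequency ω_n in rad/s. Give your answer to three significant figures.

|pole| = ω_n = √(10.8² + 16.2²) = 19.5 rad/s; ζ = cos θ = σ/ω_n = 0.555.

ω_n ≈ 19.5 rad/s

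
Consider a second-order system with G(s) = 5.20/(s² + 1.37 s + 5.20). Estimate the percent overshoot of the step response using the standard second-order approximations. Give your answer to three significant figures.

%OS ≈ 37.2%

Matching coefficients with s² + 2ζω_n s + ω_n² gives ω_n² = 5.20 ⇒ ω_n = 2.28 rad/s, and ζ = 1.37/(2ω_n) = 0.300.
%OS = 100 e^{−πζ/√(1−ζ²)} with ζ = 0.300 gives 37.2%.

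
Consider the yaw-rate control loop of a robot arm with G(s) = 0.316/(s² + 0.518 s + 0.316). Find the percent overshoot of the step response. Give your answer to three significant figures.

%OS ≈ 19.6%

Matching coefficients with s² + 2ζω_n s + ω_n² gives ω_n² = 0.316 ⇒ ω_n = 0.562 rad/s, and ζ = 0.518/(2ω_n) = 0.461.
Overshoot: exp(−π·0.461/√(1−0.461²)) = 0.196, i.e. 19.6%.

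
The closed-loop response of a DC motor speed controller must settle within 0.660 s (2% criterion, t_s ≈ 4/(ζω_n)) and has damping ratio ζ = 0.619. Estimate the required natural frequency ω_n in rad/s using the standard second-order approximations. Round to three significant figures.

Rearranging t_s ≈ 4/(ζω_n) gives ω_n = 4/(ζ·t_s) = 4/(0.619 × 0.660) = 9.79 rad/s.

ω_n ≈ 9.79 rad/s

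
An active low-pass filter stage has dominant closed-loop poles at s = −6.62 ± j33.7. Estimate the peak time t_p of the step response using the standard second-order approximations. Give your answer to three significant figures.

t_p = π/ω_d with ω_d = 33.7 (the imaginary part), so t_p = 0.0932 s.

t_p ≈ 0.0932 s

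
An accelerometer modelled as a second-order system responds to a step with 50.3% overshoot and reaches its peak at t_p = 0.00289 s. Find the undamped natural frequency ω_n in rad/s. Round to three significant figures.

ω_n ≈ 1110 rad/s

ζ from %OS: ζ = |ln 0.503|/√(π²+ln²0.503) = 0.214.
t_p = π/ω_d ⇒ ω_d = 1090 rad/s; then ω_n = ω_d/√(1−ζ²) = 1110 rad/s.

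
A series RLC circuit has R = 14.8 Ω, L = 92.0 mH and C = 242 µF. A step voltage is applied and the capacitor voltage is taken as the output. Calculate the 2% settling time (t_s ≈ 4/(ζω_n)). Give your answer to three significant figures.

For a series RLC circuit (capacitor voltage as output), ω_n = 1/√(LC) = 1/√(92.0 mH · 242 µF) = 212 rad/s.
ζ = (R/2)·√(C/L) = (14.8/2)·√(242 µF/92.0 mH) = 0.380.
t_s ≈ 4/(ζω_n) = 0.0497 s.

t_s ≈ 0.0497 s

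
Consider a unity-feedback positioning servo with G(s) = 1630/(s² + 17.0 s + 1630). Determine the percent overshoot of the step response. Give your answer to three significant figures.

%OS ≈ 50.8%

Matching coefficients with s² + 2ζω_n s + ω_n² gives ω_n² = 1630 ⇒ ω_n = 40.4 rad/s, and ζ = 17.0/(2ω_n) = 0.211.
%OS = 100·exp(−πζ/√(1−ζ²)) = 50.8%.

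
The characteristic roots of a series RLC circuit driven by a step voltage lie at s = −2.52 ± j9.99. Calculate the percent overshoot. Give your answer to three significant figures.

With σ = 2.52, ω_d = 9.99: ω_n = √(σ²+ω_d²) = 10.3 rad/s, ζ = σ/ω_n = 0.245.
%OS = 100 e^{−πζ/√(1−ζ²)} with ζ = 0.245 gives 45.3%.

%OS ≈ 45.3%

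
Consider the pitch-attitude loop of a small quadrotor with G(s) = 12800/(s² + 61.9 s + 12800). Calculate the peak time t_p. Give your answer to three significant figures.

Matching coefficients with s² + 2ζω_n s + ω_n² gives ω_n² = 12800 ⇒ ω_n = 113 rad/s, and ζ = 61.9/(2ω_n) = 0.274.
ω_d = ω_n√(1−ζ²) = 109 rad/s. Then t_p = π/ω_d = 0.0289 s.

t_p ≈ 0.0289 s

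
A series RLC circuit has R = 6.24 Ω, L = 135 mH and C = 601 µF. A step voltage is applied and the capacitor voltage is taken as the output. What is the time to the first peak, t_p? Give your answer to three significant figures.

t_p ≈ 0.0289 s

For a series RLC circuit (capacitor voltage as output), ω_n = 1/√(LC) = 1/√(135 mH · 601 µF) = 111 rad/s.
ζ = (R/2)·√(C/L) = (6.24/2)·√(601 µF/135 mH) = 0.208.
The damped frequency ω_d = ω_n√(1−ζ²) = 109 rad/s. t_p = π/ω_d = 0.0289 s.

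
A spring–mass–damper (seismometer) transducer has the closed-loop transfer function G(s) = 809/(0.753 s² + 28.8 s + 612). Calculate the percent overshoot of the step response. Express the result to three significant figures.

%OS ≈ 5.83%

Dividing through by 0.753: denominator becomes s² + 38.25 s + 812.7.
So ω_n = √812.7 = 28.5 rad/s and ζ = 38.25/(2·28.5) = 0.671.
Overshoot: exp(−π·0.671/√(1−0.671²)) = 0.0583, i.e. 5.83%.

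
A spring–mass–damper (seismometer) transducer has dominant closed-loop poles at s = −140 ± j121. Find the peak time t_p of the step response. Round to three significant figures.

t_p ≈ 0.0260 s

t_p = π/ω_d with ω_d = 121 (the imaginary part), so t_p = 0.0260 s.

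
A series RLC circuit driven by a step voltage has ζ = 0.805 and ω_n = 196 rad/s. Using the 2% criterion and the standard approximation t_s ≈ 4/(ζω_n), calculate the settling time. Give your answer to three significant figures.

t_s ≈ 4/(ζω_n) = 4/(0.805 × 196) = 0.0254 s.

t_s ≈ 0.0254 s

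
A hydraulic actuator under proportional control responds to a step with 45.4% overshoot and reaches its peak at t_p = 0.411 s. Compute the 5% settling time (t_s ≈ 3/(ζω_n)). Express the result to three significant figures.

From the overshoot, ζ = −ln(OS)/√(π²+ln²(OS)) = 0.244.
From t_p = π/ω_d, ω_d = π/0.411 = 7.64 rad/s, so ω_n = ω_d/√(1−ζ²) = 7.88 rad/s.
t_s ≈ 3/(ζω_n) = 3/(0.244·7.88) = 1.56 s.

t_s ≈ 1.56 s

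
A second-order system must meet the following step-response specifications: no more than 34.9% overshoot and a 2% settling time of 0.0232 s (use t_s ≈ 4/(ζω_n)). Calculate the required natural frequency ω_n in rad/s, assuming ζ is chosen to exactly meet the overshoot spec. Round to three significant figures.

ω_n ≈ 543 rad/s

Inverting the overshoot relation: ζ = |ln 0.349|/√(π² + ln²0.349) = 0.318.
Then ω_n = 4/(ζ t_s) = 4/(0.318 × 0.0232) = 543 rad/s.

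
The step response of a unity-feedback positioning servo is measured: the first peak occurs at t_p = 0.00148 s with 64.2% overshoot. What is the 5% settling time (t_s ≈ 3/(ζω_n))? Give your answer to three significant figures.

From the overshoot, ζ = −ln(OS)/√(π²+ln²(OS)) = 0.140.
t_p = π/ω_d ⇒ ω_d = 2120 rad/s; then ω_n = ω_d/√(1−ζ²) = 2140 rad/s.
t_s ≈ 3/(ζω_n) = 3/(0.140·2140) = 0.0100 s.

t_s ≈ 0.0100 s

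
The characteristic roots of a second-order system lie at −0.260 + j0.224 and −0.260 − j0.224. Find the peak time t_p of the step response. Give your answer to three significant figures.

t_p ≈ 14.0 s

t_p = π/ω_d with ω_d = 0.224 (the imaginary part), so t_p = 14.0 s.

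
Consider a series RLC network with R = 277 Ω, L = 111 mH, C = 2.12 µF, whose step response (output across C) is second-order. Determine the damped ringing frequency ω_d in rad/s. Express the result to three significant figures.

ω_d ≈ 1640 rad/s

For a series RLC circuit (capacitor voltage as output), ω_n = 1/√(LC) = 1/√(111 mH · 2.12 µF) = 2060 rad/s.
ζ = (R/2)·√(C/L) = (277/2)·√(2.12 µF/111 mH) = 0.605.
ω_d = ω_n√(1−ζ²) = 1640 rad/s.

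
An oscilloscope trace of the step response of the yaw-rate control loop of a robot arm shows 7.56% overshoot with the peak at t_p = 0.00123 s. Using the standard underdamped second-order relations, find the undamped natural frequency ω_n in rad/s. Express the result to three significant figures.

The overshoot fixes ζ = −ln(OS)/√(π²+ln²(OS)) = 0.635.
t_p = π/ω_d ⇒ ω_d = 2550 rad/s; then ω_n = ω_d/√(1−ζ²) = 3310 rad/s.

ω_n ≈ 3310 rad/s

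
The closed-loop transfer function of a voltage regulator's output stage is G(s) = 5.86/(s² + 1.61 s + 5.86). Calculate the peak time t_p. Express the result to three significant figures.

t_p ≈ 1.38 s

ω_n = √5.86 = 2.42 rad/s; ζ = 1.61/(2·2.42) = 0.333.
ω_d = 2.42·√(1 − 0.333²) = 2.28 rad/s. Then t_p = π/ω_d = 1.38 s.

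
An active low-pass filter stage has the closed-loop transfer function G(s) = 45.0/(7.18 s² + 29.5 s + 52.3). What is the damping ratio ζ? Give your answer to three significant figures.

Dividing through by 7.18: denominator becomes s² + 4.109 s + 7.284.
So ω_n = √7.284 = 2.70 rad/s and ζ = 4.109/(2·2.70) = 0.761.

ζ ≈ 0.761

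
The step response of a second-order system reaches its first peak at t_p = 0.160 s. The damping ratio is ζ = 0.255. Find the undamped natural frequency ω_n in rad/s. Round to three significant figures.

ω_n ≈ 20.3 rad/s

Peak time t_p = π/ω_d, so ω_d = π/t_p = π/0.160 = 19.6 rad/s.
ω_n = ω_d/√(1−ζ²) = 19.6/√0.935 = 20.3 rad/s.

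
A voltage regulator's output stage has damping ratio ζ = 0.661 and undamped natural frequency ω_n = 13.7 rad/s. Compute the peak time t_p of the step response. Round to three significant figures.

The damped frequency is ω_d = ω_n√(1−ζ²) = 13.7·√(1−0.437) = 10.3 rad/s.
Peak time t_p = π/ω_d = π/10.3 = 0.306 s.

t_p ≈ 0.306 s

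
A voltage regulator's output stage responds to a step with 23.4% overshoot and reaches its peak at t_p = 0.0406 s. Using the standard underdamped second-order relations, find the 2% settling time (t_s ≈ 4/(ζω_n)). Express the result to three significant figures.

From the overshoot, ζ = −ln(OS)/√(π²+ln²(OS)) = 0.420.
From t_p = π/ω_d, ω_d = π/0.0406 = 77.4 rad/s, so ω_n = ω_d/√(1−ζ²) = 85.2 rad/s.
t_s ≈ 4/(ζω_n) = 4/(0.420·85.2) = 0.112 s.

t_s ≈ 0.112 s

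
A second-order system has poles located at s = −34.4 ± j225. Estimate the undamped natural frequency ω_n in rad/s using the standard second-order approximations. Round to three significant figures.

ω_n ≈ 228 rad/s

With σ = 34.4, ω_d = 225: ω_n = √(σ²+ω_d²) = 228 rad/s, ζ = σ/ω_n = 0.151.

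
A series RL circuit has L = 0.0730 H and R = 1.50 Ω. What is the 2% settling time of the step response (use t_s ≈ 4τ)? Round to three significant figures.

τ = L/R = 0.0730/1.50 = 0.0487 s.
t_s ≈ 4τ = 0.195 s.

t_s ≈ 0.195 s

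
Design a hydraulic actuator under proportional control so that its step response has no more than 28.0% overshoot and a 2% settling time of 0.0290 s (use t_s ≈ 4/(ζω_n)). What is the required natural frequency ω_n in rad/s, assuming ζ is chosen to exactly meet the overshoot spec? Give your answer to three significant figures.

ω_n ≈ 367 rad/s

Inverting the overshoot relation: ζ = |ln 0.280|/√(π² + ln²0.280) = 0.376.
Then ω_n = 4/(ζ t_s) = 4/(0.376 × 0.0290) = 367 rad/s.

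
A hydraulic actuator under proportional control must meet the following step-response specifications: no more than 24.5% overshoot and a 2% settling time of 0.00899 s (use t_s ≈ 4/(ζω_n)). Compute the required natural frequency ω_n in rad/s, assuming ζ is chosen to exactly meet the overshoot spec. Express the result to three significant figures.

Inverting the overshoot relation: ζ = |ln 0.245|/√(π² + ln²0.245) = 0.409.
Then ω_n = 4/(ζ t_s) = 4/(0.409 × 0.00899) = 1090 rad/s.

ω_n ≈ 1090 rad/s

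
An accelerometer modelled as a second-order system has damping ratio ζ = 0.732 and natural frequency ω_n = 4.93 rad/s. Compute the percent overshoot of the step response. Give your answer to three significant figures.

%OS ≈ 3.42%

For an underdamped second-order system, %OS = 100·exp(−πζ/√(1−ζ²)).
πζ/√(1−ζ²) = π·0.732/√(1−0.536) = 3.375, so %OS = 100·e^(−3.375) = 3.42%.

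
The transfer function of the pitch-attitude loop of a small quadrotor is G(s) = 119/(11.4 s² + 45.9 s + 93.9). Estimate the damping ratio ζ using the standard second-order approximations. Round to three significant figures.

Dividing through by 11.4: denominator becomes s² + 4.026 s + 8.237.
So ω_n = √8.237 = 2.87 rad/s and ζ = 4.026/(2·2.87) = 0.701.

ζ ≈ 0.701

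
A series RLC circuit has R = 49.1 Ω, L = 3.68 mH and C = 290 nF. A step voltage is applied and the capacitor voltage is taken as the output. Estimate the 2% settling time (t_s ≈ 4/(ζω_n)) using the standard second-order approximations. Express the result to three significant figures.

t_s ≈ 0.000600 s

For a series RLC circuit (capacitor voltage as output), ω_n = 1/√(LC) = 1/√(3.68 mH · 290 nF) = 30600 rad/s.
ζ = (R/2)·√(C/L) = (49.1/2)·√(290 nF/3.68 mH) = 0.218.
t_s ≈ 4/(ζω_n) = 0.000600 s.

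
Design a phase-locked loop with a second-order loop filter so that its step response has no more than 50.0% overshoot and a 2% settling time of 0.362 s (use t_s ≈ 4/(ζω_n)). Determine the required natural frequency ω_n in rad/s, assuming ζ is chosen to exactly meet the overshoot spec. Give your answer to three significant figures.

Inverting the overshoot relation: ζ = |ln 0.500|/√(π² + ln²0.500) = 0.215.
Then ω_n = 4/(ζ t_s) = 4/(0.215 × 0.362) = 51.3 rad/s.

ω_n ≈ 51.3 rad/s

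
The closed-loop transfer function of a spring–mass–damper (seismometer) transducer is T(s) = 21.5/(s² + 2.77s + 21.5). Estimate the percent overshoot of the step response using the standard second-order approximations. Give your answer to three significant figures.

Comparing the denominator to s² + 2ζω_n s + ω_n²: ω_n = √21.5 = 4.64 rad/s, and 2ζω_n = 2.77 so ζ = 2.77/(2·4.64) = 0.299.
%OS = 100·exp(−πζ/√(1−ζ²)) = 37.4%.

%OS ≈ 37.4%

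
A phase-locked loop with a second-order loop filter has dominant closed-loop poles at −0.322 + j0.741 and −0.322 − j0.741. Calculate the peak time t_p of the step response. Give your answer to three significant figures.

t_p ≈ 4.24 s

t_p = π/ω_d with ω_d = 0.741 (the imaginary part), so t_p = 4.24 s.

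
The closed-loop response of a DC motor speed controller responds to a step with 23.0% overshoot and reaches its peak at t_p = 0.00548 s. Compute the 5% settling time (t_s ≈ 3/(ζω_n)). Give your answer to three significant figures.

From the overshoot, ζ = −ln(OS)/√(π²+ln²(OS)) = 0.424.
t_p = π/ω_d ⇒ ω_d = 573 rad/s; then ω_n = ω_d/√(1−ζ²) = 633 rad/s.
t_s ≈ 3/(ζω_n) = 3/(0.424·633) = 0.0112 s.

t_s ≈ 0.0112 s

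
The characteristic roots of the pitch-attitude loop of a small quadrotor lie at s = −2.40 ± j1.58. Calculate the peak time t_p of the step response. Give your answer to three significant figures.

t_p = π/ω_d with ω_d = 1.58 (the imaginary part), so t_p = 1.99 s.

t_p ≈ 1.99 s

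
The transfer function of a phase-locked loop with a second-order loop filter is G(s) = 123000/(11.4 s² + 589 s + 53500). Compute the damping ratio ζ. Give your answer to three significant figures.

Dividing through by 11.4: denominator becomes s² + 51.67 s + 4693.
So ω_n = √4693 = 68.5 rad/s and ζ = 51.67/(2·68.5) = 0.377.

ζ ≈ 0.377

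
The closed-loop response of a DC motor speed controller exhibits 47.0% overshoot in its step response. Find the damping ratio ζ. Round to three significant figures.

ζ ≈ 0.234

ζ = −ln(OS)/√(π² + (ln OS)²). With OS = 0.470, ln OS = −0.7550 and ζ = 0.7550/3.231 = 0.234.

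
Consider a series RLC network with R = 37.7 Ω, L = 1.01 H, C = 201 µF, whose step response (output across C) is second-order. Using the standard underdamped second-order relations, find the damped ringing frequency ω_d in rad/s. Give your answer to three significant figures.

For a series RLC circuit (capacitor voltage as output), ω_n = 1/√(LC) = 1/√(1.01 H · 201 µF) = 70.2 rad/s.
ζ = (R/2)·√(C/L) = (37.7/2)·√(201 µF/1.01 H) = 0.266.
ω_d = 70.2·√(1 − 0.266²) = 67.7 rad/s.

ω_d ≈ 67.7 rad/s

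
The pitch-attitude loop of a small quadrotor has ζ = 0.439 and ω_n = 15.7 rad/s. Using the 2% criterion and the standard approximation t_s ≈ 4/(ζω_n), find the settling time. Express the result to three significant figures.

t_s ≈ 4/(ζω_n) = 4/(0.439 × 15.7) = 0.580 s.

t_s ≈ 0.580 s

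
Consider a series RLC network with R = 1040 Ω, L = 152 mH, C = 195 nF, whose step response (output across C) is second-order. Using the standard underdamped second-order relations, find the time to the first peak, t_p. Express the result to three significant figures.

For a series RLC circuit (capacitor voltage as output), ω_n = 1/√(LC) = 1/√(152 mH · 195 nF) = 5810 rad/s.
ζ = (R/2)·√(C/L) = (1040/2)·√(195 nF/152 mH) = 0.589.
ω_d = ω_n√(1−ζ²) = 4690 rad/s. t_p = π/ω_d = 0.000669 s.

t_p ≈ 0.000669 s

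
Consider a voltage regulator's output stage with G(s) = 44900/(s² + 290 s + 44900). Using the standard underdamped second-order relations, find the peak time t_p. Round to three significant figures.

t_p ≈ 0.0203 s

ω_n = √44900 = 212 rad/s; ζ = 290/(2·212) = 0.684.
ω_d = ω_n√(1−ζ²) = 155 rad/s. Then t_p = π/ω_d = 0.0203 s.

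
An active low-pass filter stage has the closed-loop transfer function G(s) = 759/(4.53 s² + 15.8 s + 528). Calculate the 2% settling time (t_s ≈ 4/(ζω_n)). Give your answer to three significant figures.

t_s ≈ 2.29 s

Dividing through by 4.53: denominator becomes s² + 3.488 s + 116.6.
So ω_n = √116.6 = 10.8 rad/s and ζ = 3.488/(2·10.8) = 0.162.
t_s ≈ 4/(ζω_n) = 2.29 s.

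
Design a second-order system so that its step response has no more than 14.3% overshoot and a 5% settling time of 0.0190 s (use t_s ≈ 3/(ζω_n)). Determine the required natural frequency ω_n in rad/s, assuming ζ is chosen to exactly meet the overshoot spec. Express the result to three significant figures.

From %OS = 100·exp(−πζ/√(1−ζ²)), invert to get ζ = −ln(OS)/√(π² + ln²(OS)) with OS = 0.143.
−ln 0.143 = 1.945, so ζ = 1.945/√(π² + 3.783) = 0.526.
From t_s ≈ 3/(ζω_n): ω_n = 3/(ζ·t_s) = 3/(0.526·0.0190) = 300 rad/s.

ω_n ≈ 300 rad/s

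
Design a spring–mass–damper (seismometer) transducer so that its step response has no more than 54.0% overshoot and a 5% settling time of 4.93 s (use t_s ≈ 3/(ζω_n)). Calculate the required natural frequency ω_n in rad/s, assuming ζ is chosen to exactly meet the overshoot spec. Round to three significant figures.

From %OS = 100·exp(−πζ/√(1−ζ²)), invert to get ζ = −ln(OS)/√(π² + ln²(OS)) with OS = 0.540.
−ln 0.540 = 0.6162, so ζ = 0.6162/√(π² + 0.3797) = 0.192.
Then ω_n = 3/(ζ t_s) = 3/(0.192 × 4.93) = 3.16 rad/s.

ω_n ≈ 3.16 rad/s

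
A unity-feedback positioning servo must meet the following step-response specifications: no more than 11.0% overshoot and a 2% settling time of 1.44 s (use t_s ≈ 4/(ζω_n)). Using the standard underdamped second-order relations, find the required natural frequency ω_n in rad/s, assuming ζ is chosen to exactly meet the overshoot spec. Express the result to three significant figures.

From %OS = 100·exp(−πζ/√(1−ζ²)), invert to get ζ = −ln(OS)/√(π² + ln²(OS)) with OS = 0.110.
−ln 0.110 = 2.207, so ζ = 2.207/√(π² + 4.872) = 0.575.
Then ω_n = 4/(ζ t_s) = 4/(0.575 × 1.44) = 4.83 rad/s.

ω_n ≈ 4.83 rad/s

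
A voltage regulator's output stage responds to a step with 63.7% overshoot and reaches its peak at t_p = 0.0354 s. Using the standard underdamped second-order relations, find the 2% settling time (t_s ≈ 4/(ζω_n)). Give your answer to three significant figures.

ζ from %OS: ζ = |ln 0.637|/√(π²+ln²0.637) = 0.142.
From t_p = π/ω_d, ω_d = π/0.0354 = 88.7 rad/s, so ω_n = ω_d/√(1−ζ²) = 89.7 rad/s.
t_s ≈ 4/(ζω_n) = 4/(0.142·89.7) = 0.314 s.

t_s ≈ 0.314 s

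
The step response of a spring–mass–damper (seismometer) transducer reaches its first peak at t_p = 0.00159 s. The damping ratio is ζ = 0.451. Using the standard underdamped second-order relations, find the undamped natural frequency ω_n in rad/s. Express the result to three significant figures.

ω_n ≈ 2210 rad/s

Peak time t_p = π/ω_d, so ω_d = π/t_p = π/0.00159 = 1980 rad/s.
ω_n = ω_d/√(1−ζ²) = 1980/√0.797 = 2210 rad/s.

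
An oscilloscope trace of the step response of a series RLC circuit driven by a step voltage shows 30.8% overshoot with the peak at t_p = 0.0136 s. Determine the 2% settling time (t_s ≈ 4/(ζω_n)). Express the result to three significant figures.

t_s ≈ 0.0462 s

From the overshoot, ζ = −ln(OS)/√(π²+ln²(OS)) = 0.351.
From t_p = π/ω_d, ω_d = π/0.0136 = 231 rad/s, so ω_n = ω_d/√(1−ζ²) = 247 rad/s.
t_s ≈ 4/(ζω_n) = 4/(0.351·247) = 0.0462 s.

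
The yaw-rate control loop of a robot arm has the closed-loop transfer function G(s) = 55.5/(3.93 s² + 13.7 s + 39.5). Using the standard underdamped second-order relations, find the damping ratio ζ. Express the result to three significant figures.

ζ ≈ 0.550

Dividing through by 3.93: denominator becomes s² + 3.486 s + 10.05.
So ω_n = √10.05 = 3.17 rad/s and ζ = 3.486/(2·3.17) = 0.550.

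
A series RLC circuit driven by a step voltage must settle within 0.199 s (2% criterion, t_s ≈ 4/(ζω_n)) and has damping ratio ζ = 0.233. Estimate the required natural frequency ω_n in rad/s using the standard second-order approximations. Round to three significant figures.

Rearranging t_s ≈ 4/(ζω_n) gives ω_n = 4/(ζ·t_s) = 4/(0.233 × 0.199) = 86.3 rad/s.

ω_n ≈ 86.3 rad/s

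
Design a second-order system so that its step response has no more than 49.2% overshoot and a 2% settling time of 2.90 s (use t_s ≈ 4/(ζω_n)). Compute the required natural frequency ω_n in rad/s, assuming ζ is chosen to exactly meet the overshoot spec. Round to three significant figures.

ω_n ≈ 6.26 rad/s

Inverting the overshoot relation: ζ = |ln 0.492|/√(π² + ln²0.492) = 0.220.
Then ω_n = 4/(ζ t_s) = 4/(0.220 × 2.90) = 6.26 rad/s.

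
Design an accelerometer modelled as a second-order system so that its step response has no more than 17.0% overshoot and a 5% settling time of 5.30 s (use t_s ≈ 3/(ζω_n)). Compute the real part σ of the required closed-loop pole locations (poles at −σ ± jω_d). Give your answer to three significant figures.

The settling-time spec alone fixes σ = ζω_n = 3/t_s = 3/5.30 = 0.566.
(Overshoot then fixes ζ = 0.491 and hence ω_d = σ·√(1−ζ²)/ζ = 1.00 rad/s.)

σ ≈ 0.566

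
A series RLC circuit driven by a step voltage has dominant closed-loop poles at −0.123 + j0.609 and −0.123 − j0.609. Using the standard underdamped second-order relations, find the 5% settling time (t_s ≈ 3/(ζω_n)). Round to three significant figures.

t_s ≈ 24.4 s

For poles at −σ ± jω_d, ζω_n = σ = 0.123, so t_s ≈ 3/σ = 24.4 s.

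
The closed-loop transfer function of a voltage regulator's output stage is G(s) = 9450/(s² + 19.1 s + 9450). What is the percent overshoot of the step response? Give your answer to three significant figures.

%OS ≈ 73.3%

Matching coefficients with s² + 2ζω_n s + ω_n² gives ω_n² = 9450 ⇒ ω_n = 97.2 rad/s, and ζ = 19.1/(2ω_n) = 0.0982.
%OS = 100·exp(−πζ/√(1−ζ²)) = 73.3%.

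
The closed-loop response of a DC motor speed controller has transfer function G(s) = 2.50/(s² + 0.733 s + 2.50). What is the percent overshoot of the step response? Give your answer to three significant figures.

ω_n = √2.50 = 1.58 rad/s; ζ = 0.733/(2·1.58) = 0.232.
Overshoot: exp(−π·0.232/√(1−0.232²)) = 0.473, i.e. 47.3%.

%OS ≈ 47.3%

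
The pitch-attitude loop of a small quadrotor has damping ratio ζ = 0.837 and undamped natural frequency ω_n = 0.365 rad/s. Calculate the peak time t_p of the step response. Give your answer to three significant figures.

The damped frequency is ω_d = ω_n√(1−ζ²) = 0.365·√(1−0.701) = 0.200 rad/s.
Peak time t_p = π/ω_d = π/0.200 = 15.7 s.

t_p ≈ 15.7 s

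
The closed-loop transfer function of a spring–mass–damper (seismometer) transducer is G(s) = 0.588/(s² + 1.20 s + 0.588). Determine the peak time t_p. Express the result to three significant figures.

Comparing the denominator to s² + 2ζω_n s + ω_n²: ω_n = √0.588 = 0.767 rad/s, and 2ζω_n = 1.20 so ζ = 1.20/(2·0.767) = 0.782.
ω_d = 0.767·√(1 − 0.782²) = 0.477 rad/s. Then t_p = π/ω_d = 6.58 s.

t_p ≈ 6.58 s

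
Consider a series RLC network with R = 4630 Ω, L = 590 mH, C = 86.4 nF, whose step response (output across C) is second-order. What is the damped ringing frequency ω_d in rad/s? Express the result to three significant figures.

For a series RLC circuit (capacitor voltage as output), ω_n = 1/√(LC) = 1/√(590 mH · 86.4 nF) = 4430 rad/s.
ζ = (R/2)·√(C/L) = (4630/2)·√(86.4 nF/590 mH) = 0.886.
ω_d = ω_n√(1−ζ²) = 2050 rad/s.

ω_d ≈ 2050 rad/s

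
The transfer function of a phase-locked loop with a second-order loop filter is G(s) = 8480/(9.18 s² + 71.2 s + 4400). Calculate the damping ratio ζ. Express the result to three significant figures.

ζ ≈ 0.177

Dividing through by 9.18: denominator becomes s² + 7.756 s + 479.3.
So ω_n = √479.3 = 21.9 rad/s and ζ = 7.756/(2·21.9) = 0.177.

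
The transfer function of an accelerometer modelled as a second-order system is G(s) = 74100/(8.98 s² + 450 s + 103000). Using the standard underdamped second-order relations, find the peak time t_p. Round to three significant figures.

Dividing through by 8.98: denominator becomes s² + 50.11 s + 11470.
So ω_n = √11470 = 107 rad/s and ζ = 50.11/(2·107) = 0.234.
ω_d = 107·√(1 − 0.234²) = 104 rad/s. t_p = π/ω_d = 0.0302 s.

t_p ≈ 0.0302 s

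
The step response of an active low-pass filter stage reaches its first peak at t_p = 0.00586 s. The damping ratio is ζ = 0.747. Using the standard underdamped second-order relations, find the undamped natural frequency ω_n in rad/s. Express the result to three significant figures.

ω_n ≈ 806 rad/s

Peak time t_p = π/ω_d, so ω_d = π/t_p = π/0.00586 = 536 rad/s.
ω_n = ω_d/√(1−ζ²) = 536/√0.442 = 806 rad/s.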